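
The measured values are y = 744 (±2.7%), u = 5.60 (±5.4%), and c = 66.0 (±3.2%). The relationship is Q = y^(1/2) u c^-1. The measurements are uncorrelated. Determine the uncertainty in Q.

0.149

Products/powers → add relative errors in quadrature, weighted by exponent:
  (½·δy/y)² = (0.5×0.0270)² = 0.000182;  (1·δu/u)² = (1×0.0540)² = 0.00292;  (-1·δc/c)² = (-1×0.0320)² = 0.00102
δQ/Q = √(0.00412) = 0.0642
Q = 2.31, so δQ = 0.0642 × 2.31 = 0.149.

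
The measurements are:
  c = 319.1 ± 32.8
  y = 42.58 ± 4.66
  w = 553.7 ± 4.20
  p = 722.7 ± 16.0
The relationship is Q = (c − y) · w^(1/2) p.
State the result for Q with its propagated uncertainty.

Let u = c − y = 276.5. δu = √(δc² + δy²) = √(1080 + 21.7) = 33.1, so δu/u = 0.120.
Q is then a monomial in u, w, p:
δQ/Q = √((δu/u)² + (½·δw/w)² + (1·δp/p)²) = √(0.0144 + 1.44e-05 + 0.000490) = 0.122
Q = 4.702e+06, so δQ = 0.122 × 4.702e+06 = 5.73e+05.

(4.702 ± 0.573) × 10^6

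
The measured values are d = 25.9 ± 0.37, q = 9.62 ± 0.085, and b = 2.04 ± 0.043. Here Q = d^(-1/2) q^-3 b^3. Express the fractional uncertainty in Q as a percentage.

Q is a product of powers, so relative uncertainties combine in quadrature:
  (−½·δd/d)² = (-0.5×0.0143)² = 5.1e-05;  (-3·δq/q)² = (-3×0.00884)² = 0.000703;  (3·δb/b)² = (3×0.0211)² = 0.00400
δQ/Q = √(0.00475) = 0.0689

6.89%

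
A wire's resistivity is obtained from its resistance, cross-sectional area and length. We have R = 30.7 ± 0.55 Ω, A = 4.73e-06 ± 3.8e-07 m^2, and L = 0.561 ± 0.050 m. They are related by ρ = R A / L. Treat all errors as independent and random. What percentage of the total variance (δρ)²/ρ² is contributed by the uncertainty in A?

(δρ/ρ)² = (1·δR/R)² + (1·δA/A)² + (-1·δL/L)²
  R term: (1×0.0179)² = 0.000321
  A term: (1×0.0803)² = 0.00645
  L term: (-1×0.0891)² = 0.00794
Total = 0.0147. Share from A = 0.00645/0.0147 = 0.439.

43.9%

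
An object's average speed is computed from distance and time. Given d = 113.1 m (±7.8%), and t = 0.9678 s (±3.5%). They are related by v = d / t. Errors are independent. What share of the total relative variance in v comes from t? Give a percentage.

(δv/v)² = (1·δd/d)² + (-1·δt/t)²
  d term: (1×0.0780)² = 0.00608
  t term: (-1×0.0350)² = 0.00123
Total = 0.00731. Share from t = 0.00123/0.00731 = 0.168.

16.8%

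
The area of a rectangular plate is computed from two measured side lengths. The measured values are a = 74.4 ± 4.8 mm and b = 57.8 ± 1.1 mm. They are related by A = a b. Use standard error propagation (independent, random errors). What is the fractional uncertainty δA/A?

Products/powers → add relative errors in quadrature, weighted by exponent:
  (1·δa/a)² = (1×0.0645)² = 0.00416;  (1·δb/b)² = (1×0.0190)² = 0.000362
δA/A = √(0.00452) = 0.0673

0.0673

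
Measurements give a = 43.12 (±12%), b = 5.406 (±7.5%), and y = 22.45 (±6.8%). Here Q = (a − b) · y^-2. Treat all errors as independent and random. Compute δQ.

0.0145

Let u = a − b = 37.71. δu = √(δa² + δb²) = √(26.8 + 0.164) = 5.19, so δu/u = 0.138.
Q is then a monomial in u, y:
δQ/Q = √((δu/u)² + (-2·δy/y)²) = √(0.0189 + 0.0185) = 0.193
Q = 0.07483, so δQ = 0.193 × 0.07483 = 0.0145.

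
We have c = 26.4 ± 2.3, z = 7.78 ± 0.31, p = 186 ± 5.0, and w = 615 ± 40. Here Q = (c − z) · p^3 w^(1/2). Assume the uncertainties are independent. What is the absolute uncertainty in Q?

4.52e+08

Let u = c − z = 18.6. δu = √(δc² + δz²) = √(5.29 + 0.0961) = 2.32, so δu/u = 0.125.
Q is then a monomial in u, p, w:
δQ/Q = √((δu/u)² + (3·δp/p)² + (½·δw/w)²) = √(0.0155 + 0.00650 + 0.00106) = 0.152
Q = 2.97e+09, so δQ = 0.152 × 2.97e+09 = 4.52e+08.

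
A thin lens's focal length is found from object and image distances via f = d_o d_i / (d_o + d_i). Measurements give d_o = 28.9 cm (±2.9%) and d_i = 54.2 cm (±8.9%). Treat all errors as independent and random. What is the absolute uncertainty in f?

∂f/∂d_o = (d_i/(d_o+d_i))² = 0.425;  ∂f/∂d_i = (d_o/(d_o+d_i))² = 0.121
δf = √((∂f/∂d_o · δd_o)² + (∂f/∂d_i · δd_i)²) = √(0.127 + 0.340) = 0.684 cm

0.684 cm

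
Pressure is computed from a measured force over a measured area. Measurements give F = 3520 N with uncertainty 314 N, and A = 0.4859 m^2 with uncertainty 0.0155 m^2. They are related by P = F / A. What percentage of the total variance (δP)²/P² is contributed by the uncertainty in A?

11.3%

(δP/P)² = (1·δF/F)² + (-1·δA/A)²
  F term: (1×0.0892)² = 0.00796
  A term: (-1×0.0319)² = 0.00102
Total = 0.00898. Share from A = 0.00102/0.00898 = 0.113.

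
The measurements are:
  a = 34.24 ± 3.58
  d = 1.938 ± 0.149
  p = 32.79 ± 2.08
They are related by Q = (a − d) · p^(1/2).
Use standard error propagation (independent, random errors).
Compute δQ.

Let u = a − d = 32.30. δu = √(δa² + δd²) = √(12.8 + 0.0222) = 3.58, so δu/u = 0.111.
Q is then a monomial in u, p:
δQ/Q = √((δu/u)² + (½·δp/p)²) = √(0.0123 + 0.00101) = 0.115
Q = 185.0, so δQ = 0.115 × 185.0 = 21.3.

21.3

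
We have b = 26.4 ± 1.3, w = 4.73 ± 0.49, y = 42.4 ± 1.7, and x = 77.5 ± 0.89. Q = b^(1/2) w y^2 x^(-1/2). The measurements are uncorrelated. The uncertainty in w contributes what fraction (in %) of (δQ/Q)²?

60.3%

(δQ/Q)² = (½·δb/b)² + (1·δw/w)² + (2·δy/y)² + (−½·δx/x)²
  b term: (0.5×0.0492)² = 0.000606
  w term: (1×0.104)² = 0.0107
  y term: (2×0.0401)² = 0.00643
  x term: (-0.5×0.0115)² = 3.3e-05
Total = 0.0178. Share from w = 0.0107/0.0178 = 0.603.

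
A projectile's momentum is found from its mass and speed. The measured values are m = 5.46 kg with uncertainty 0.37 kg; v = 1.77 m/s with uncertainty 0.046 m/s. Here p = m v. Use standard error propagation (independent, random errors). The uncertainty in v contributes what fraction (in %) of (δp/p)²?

(δp/p)² = (1·δm/m)² + (1·δv/v)²
  m term: (1×0.0678)² = 0.00459
  v term: (1×0.0260)² = 0.000675
Total = 0.00527. Share from v = 0.000675/0.00527 = 0.128.

12.8%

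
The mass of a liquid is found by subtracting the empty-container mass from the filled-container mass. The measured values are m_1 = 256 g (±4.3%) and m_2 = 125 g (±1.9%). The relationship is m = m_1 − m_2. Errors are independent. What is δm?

11.3 g

Sums and differences: (δm)² = Σ (cᵢ δxᵢ)².
  (δm_1)² = 121;  (δm_2)² = 5.64
δm = √(127) = 11.3 g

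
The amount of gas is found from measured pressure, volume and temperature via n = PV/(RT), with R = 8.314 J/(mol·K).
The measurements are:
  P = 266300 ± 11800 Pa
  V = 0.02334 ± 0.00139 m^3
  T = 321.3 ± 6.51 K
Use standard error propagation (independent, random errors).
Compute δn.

Each factor contributes (exponent × relative error)² to (δn/n)²:
  (1·δP/P)² = (1×0.0443)² = 0.00196;  (1·δV/V)² = (1×0.0596)² = 0.00355;  (-1·δT/T)² = (-1×0.0203)² = 0.000411
δn/n = √(0.00592) = 0.0769
n = 2.327 mol, so δn = 0.0769 × 2.327 = 0.179 mol.

0.179 mol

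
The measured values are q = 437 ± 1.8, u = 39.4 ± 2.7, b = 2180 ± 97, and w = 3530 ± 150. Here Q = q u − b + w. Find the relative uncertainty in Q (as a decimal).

0.0644

Let p = q·u = 17200. δp/p = √((1·δq/q)² + (1·δu/u)²) = √(1.7e-05 + 0.00470) = 0.0687, so δp = 1180.
Q = p − b + w: δQ = √(δp² + δb² + δw²) = √(1.4e+06 + 9410 + 22500) = 1200
Q = 18600, so δQ/Q = 1200/18600 = 0.0644.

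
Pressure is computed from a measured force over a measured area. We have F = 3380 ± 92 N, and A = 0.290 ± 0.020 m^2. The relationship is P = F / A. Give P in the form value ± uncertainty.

Since P is a product/quotient, work with relative uncertainties:
  (1·δF/F)² = (1×0.0272)² = 0.000741;  (-1·δA/A)² = (-1×0.0690)² = 0.00476
δP/P = √(0.00550) = 0.0741
P = 11700 Pa, so δP = 0.0741 × 11700 = 864 Pa.

11700 ± 864 Pa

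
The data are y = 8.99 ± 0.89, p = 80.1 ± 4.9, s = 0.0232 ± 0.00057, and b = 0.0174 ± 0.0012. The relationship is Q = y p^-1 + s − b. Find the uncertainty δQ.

0.0131

Let w = y·p^-1 = 0.112. δw/w = √((1·δy/y)² + (-1·δp/p)²) = √(0.00980 + 0.00374) = 0.116, so δw = 0.0131.
Q = w + s − b: δQ = √(δw² + δs² + δb²) = √(0.000171 + 3.25e-07 + 1.44e-06) = 0.0131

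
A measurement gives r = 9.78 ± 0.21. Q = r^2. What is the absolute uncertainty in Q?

Products/powers → add relative errors in quadrature, weighted by exponent:
  (2·δr/r)² = (2×0.0215)² = 0.00184
δQ/Q = √(0.00184) = 0.0429
Q = 95.6, so δQ = 0.0429 × 95.6 = 4.11.

4.11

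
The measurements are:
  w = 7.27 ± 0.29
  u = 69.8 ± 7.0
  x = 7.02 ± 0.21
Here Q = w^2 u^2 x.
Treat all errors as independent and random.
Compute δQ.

Q is a product of powers, so relative uncertainties combine in quadrature:
  (2·δw/w)² = (2×0.0399)² = 0.00636;  (2·δu/u)² = (2×0.100)² = 0.0402;  (1·δx/x)² = (1×0.0299)² = 0.000895
δQ/Q = √(0.0475) = 0.218
Q = 1.81e+06, so δQ = 0.218 × 1.81e+06 = 3.94e+05.

3.94e+05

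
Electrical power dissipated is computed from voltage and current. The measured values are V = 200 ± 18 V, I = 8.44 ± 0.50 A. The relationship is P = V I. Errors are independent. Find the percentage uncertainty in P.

10.8%

Products/powers → add relative errors in quadrature, weighted by exponent:
  (1·δV/V)² = (1×0.0900)² = 0.00810;  (1·δI/I)² = (1×0.0592)² = 0.00351
δP/P = √(0.0116) = 0.108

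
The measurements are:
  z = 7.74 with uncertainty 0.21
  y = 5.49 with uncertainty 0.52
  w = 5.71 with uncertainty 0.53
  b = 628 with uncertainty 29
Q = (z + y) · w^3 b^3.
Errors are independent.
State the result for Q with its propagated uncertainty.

Let u = z + y = 13.2. δu = √(δz² + δy²) = √(0.0441 + 0.270) = 0.561, so δu/u = 0.0424.
Q is then a monomial in u, w, b:
δQ/Q = √((δu/u)² + (3·δw/w)² + (3·δb/b)²) = √(0.00180 + 0.0775 + 0.0192) = 0.314
Q = 6.1e+11, so δQ = 0.314 × 6.1e+11 = 1.91e+11.

(6.10 ± 1.91) × 10^11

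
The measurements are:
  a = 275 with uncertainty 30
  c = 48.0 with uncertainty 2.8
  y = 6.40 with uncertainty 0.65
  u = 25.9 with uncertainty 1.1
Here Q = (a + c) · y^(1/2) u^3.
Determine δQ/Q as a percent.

16.6%

Let w = a + c = 323. δw = √(δa² + δc²) = √(900 + 7.84) = 30.1, so δw/w = 0.0933.
Q is then a monomial in w, y, u:
δQ/Q = √((δw/w)² + (½·δy/y)² + (3·δu/u)²) = √(0.00870 + 0.00258 + 0.0162) = 0.166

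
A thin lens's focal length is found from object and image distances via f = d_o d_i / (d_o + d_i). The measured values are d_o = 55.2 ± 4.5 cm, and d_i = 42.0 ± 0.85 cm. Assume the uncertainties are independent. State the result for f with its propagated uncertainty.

23.9 ± 0.884 cm

∂f/∂d_o = (d_i/(d_o+d_i))² = 0.187;  ∂f/∂d_i = (d_o/(d_o+d_i))² = 0.323
δf = √((∂f/∂d_o · δd_o)² + (∂f/∂d_i · δd_i)²) = √(0.706 + 0.0752) = 0.884 cm
f = 23.9 cm.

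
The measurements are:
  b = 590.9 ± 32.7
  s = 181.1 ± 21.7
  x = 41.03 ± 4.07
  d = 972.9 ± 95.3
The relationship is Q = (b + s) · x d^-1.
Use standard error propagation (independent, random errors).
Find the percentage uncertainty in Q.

14.8%

Let u = b + s = 772.0. δu = √(δb² + δs²) = √(1070 + 471) = 39.2, so δu/u = 0.0508.
Q is then a monomial in u, x, d:
δQ/Q = √((δu/u)² + (1·δx/x)² + (-1·δd/d)²) = √(0.00258 + 0.00984 + 0.00960) = 0.148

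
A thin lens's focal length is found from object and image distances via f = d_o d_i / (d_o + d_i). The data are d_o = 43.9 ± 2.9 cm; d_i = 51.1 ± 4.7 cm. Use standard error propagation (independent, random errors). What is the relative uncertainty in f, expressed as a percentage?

∂f/∂d_o = (d_i/(d_o+d_i))² = 0.289;  ∂f/∂d_i = (d_o/(d_o+d_i))² = 0.214
δf = √((∂f/∂d_o · δd_o)² + (∂f/∂d_i · δd_i)²) = √(0.704 + 1.01) = 1.31 cm
f = 23.6 cm, so δf/f = 1.31/23.6 = 0.0554.

5.54%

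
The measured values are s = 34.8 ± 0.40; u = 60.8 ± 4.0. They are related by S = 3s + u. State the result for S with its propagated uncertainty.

Absolute uncertainties add in quadrature for a linear combination:
  (3·δs)² = 1.44;  (δu)² = 16.0
δS = √(17.4) = 4.18
S = 165.

165 ± 4.18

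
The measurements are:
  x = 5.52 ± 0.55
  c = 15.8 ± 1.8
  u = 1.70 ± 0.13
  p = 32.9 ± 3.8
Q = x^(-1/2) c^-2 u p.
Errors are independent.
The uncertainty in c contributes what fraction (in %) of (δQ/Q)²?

(δQ/Q)² = (−½·δx/x)² + (-2·δc/c)² + (1·δu/u)² + (1·δp/p)²
  x term: (-0.5×0.0996)² = 0.00248
  c term: (-2×0.114)² = 0.0519
  u term: (1×0.0765)² = 0.00585
  p term: (1×0.116)² = 0.0133
Total = 0.0736. Share from c = 0.0519/0.0736 = 0.706.

70.6%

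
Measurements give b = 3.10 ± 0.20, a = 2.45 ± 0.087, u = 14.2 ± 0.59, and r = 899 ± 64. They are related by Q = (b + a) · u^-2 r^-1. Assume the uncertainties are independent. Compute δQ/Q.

Let w = b + a = 5.55. δw = √(δb² + δa²) = √(0.0400 + 0.00757) = 0.218, so δw/w = 0.0393.
Q is then a monomial in w, u, r:
δQ/Q = √((δw/w)² + (-2·δu/u)² + (-1·δr/r)²) = √(0.00154 + 0.00691 + 0.00507) = 0.116

0.116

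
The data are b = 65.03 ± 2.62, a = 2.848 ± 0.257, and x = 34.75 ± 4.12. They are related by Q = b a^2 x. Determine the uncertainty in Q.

4030

Since Q is a product/quotient, work with relative uncertainties:
  (1·δb/b)² = (1×0.0403)² = 0.00162;  (2·δa/a)² = (2×0.0902)² = 0.0326;  (1·δx/x)² = (1×0.119)² = 0.0141
δQ/Q = √(0.0483) = 0.220
Q = 18330, so δQ = 0.220 × 18330 = 4030.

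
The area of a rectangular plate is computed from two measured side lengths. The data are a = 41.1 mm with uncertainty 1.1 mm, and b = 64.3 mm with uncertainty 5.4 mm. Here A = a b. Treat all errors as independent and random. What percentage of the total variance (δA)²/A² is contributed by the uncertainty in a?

9.22%

(δA/A)² = (1·δa/a)² + (1·δb/b)²
  a term: (1×0.0268)² = 0.000716
  b term: (1×0.0840)² = 0.00705
Total = 0.00777. Share from a = 0.000716/0.00777 = 0.0922.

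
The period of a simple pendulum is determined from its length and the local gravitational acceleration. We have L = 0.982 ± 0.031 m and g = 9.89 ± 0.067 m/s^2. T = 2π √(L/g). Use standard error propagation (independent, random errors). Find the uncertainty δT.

Relative error in a monomial: (δT/T)² = Σ (nᵢ · δxᵢ/xᵢ)².
  (½·δL/L)² = (0.5×0.0316)² = 0.000249;  (−½·δg/g)² = (-0.5×0.00677)² = 1.15e-05
δT/T = √(0.000261) = 0.0161
T = 1.98 s, so δT = 0.0161 × 1.98 = 0.0320 s.

0.0320 s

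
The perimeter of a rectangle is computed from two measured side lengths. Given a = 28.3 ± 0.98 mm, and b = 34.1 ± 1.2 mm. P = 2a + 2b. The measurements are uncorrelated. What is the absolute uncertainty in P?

For a sum/difference, combine absolute errors in quadrature:
  (2·δa)² = 3.84;  (2·δb)² = 5.76
δP = √(9.60) = 3.10 mm

3.10 mm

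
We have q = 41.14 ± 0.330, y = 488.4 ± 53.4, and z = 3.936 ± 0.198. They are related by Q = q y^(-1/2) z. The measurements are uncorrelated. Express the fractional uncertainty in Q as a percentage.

7.47%

Each factor contributes (exponent × relative error)² to (δQ/Q)²:
  (1·δq/q)² = (1×0.00802)² = 6.43e-05;  (−½·δy/y)² = (-0.5×0.109)² = 0.00299;  (1·δz/z)² = (1×0.0503)² = 0.00253
δQ/Q = √(0.00558) = 0.0747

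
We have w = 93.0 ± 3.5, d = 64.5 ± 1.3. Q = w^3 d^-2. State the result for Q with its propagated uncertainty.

For a monomial Q ∝ w^3, d^-2, fractional errors add in quadrature:
  (3·δw/w)² = (3×0.0376)² = 0.0127;  (-2·δd/d)² = (-2×0.0202)² = 0.00162
δQ/Q = √(0.0144) = 0.120
Q = 193, so δQ = 0.120 × 193 = 23.2.

193 ± 23.2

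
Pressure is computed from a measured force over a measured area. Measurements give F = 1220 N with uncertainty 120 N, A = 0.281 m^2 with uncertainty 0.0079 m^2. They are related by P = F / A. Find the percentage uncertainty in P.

Products/powers → add relative errors in quadrature, weighted by exponent:
  (1·δF/F)² = (1×0.0984)² = 0.00967;  (-1·δA/A)² = (-1×0.0281)² = 0.000790
δP/P = √(0.0105) = 0.102

10.2%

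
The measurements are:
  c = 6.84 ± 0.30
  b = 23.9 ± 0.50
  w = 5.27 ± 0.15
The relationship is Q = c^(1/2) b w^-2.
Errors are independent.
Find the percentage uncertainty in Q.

Q is a product of powers, so relative uncertainties combine in quadrature:
  (½·δc/c)² = (0.5×0.0439)² = 0.000481;  (1·δb/b)² = (1×0.0209)² = 0.000438;  (-2·δw/w)² = (-2×0.0285)² = 0.00324
δQ/Q = √(0.00416) = 0.0645

6.45%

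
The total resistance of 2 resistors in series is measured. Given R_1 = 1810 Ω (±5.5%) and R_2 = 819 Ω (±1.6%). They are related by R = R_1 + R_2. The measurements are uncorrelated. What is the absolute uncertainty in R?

For a sum/difference, combine absolute errors in quadrature:
  (δR_1)² = 9910;  (δR_2)² = 172
δR = √(10100) = 100 Ω

100 Ω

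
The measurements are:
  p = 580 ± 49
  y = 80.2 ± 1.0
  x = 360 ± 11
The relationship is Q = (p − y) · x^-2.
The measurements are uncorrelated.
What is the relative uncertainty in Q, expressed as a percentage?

11.6%

Let u = p − y = 500. δu = √(δp² + δy²) = √(2400 + 1.00) = 49.0, so δu/u = 0.0981.
Q is then a monomial in u, x:
δQ/Q = √((δu/u)² + (-2·δx/x)²) = √(0.00962 + 0.00373) = 0.116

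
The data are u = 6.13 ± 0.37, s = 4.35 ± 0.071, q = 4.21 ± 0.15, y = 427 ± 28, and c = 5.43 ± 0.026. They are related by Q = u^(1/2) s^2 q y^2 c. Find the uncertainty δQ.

Each factor contributes (exponent × relative error)² to (δQ/Q)²:
  (½·δu/u)² = (0.5×0.0604)² = 0.000911;  (2·δs/s)² = (2×0.0163)² = 0.00107;  (1·δq/q)² = (1×0.0356)² = 0.00127;  (2·δy/y)² = (2×0.0656)² = 0.0172;  (1·δc/c)² = (1×0.00479)² = 2.29e-05
δQ/Q = √(0.0205) = 0.143
Q = 1.95e+08, so δQ = 0.143 × 1.95e+08 = 2.79e+07.

2.79e+07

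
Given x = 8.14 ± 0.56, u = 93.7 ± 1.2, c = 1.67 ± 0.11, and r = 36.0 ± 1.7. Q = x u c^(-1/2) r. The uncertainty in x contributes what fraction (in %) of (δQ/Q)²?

57.6%

(δQ/Q)² = (1·δx/x)² + (1·δu/u)² + (−½·δc/c)² + (1·δr/r)²
  x term: (1×0.0688)² = 0.00473
  u term: (1×0.0128)² = 0.000164
  c term: (-0.5×0.0659)² = 0.00108
  r term: (1×0.0472)² = 0.00223
Total = 0.00821. Share from x = 0.00473/0.00821 = 0.576.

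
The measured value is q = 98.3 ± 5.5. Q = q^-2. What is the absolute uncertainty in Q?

Products/powers → add relative errors in quadrature, weighted by exponent:
  (-2·δq/q)² = (-2×0.0560)² = 0.0125
δQ/Q = √(0.0125) = 0.112
Q = 0.000103, so δQ = 0.112 × 0.000103 = 1.16e-05.

1.16e-05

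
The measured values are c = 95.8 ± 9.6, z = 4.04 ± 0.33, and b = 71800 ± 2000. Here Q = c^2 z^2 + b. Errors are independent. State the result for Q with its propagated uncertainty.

Let p = c^2·z^2 = 1.5e+05. δp/p = √((2·δc/c)² + (2·δz/z)²) = √(0.0402 + 0.0267) = 0.259, so δp = 38700.
Q = p + b: δQ = √(δp² + δb²) = √(1.5e+09 + 4e+06) = 38800
Q = 2.22e+05.

(2.22 ± 0.388) × 10^5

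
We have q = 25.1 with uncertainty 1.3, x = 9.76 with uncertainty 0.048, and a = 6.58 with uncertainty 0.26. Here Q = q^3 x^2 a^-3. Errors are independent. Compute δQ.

1030

Products/powers → add relative errors in quadrature, weighted by exponent:
  (3·δq/q)² = (3×0.0518)² = 0.0241;  (2·δx/x)² = (2×0.00492)² = 9.67e-05;  (-3·δa/a)² = (-3×0.0395)² = 0.0141
δQ/Q = √(0.0383) = 0.196
Q = 5290, so δQ = 0.196 × 5290 = 1030.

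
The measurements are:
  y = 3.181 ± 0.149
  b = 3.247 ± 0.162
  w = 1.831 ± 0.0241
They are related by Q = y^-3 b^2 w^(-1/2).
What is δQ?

0.0417

Products/powers → add relative errors in quadrature, weighted by exponent:
  (-3·δy/y)² = (-3×0.0468)² = 0.0197;  (2·δb/b)² = (2×0.0499)² = 0.00996;  (−½·δw/w)² = (-0.5×0.0132)² = 4.33e-05
δQ/Q = √(0.0297) = 0.172
Q = 0.2421, so δQ = 0.172 × 0.2421 = 0.0417.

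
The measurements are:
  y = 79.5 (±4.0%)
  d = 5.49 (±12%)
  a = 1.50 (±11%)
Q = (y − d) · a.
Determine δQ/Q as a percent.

Let u = y − d = 74.0. δu = √(δy² + δd²) = √(10.1 + 0.434) = 3.25, so δu/u = 0.0439.
Q is then a monomial in u, a:
δQ/Q = √((δu/u)² + (1·δa/a)²) = √(0.00193 + 0.0121) = 0.118

11.8%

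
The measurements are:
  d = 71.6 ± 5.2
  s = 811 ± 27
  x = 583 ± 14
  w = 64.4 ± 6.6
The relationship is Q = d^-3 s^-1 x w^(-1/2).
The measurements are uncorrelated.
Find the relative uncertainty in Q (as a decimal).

0.228

Since Q is a product/quotient, work with relative uncertainties:
  (-3·δd/d)² = (-3×0.0726)² = 0.0475;  (-1·δs/s)² = (-1×0.0333)² = 0.00111;  (1·δx/x)² = (1×0.0240)² = 0.000577;  (−½·δw/w)² = (-0.5×0.102)² = 0.00263
δQ/Q = √(0.0518) = 0.228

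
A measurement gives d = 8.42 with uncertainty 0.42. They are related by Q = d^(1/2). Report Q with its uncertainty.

Q ∝ d^(1/2), so δQ/Q = |½| · δd/d = 0.5 × 0.0499 = 0.0249.
Q = 2.90, so δQ = 0.0249 × 2.90 = 0.0724.

2.90 ± 0.0724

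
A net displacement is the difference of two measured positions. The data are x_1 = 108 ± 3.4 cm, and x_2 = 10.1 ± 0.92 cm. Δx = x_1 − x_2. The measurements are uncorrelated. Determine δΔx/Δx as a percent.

3.60%

Absolute uncertainties add in quadrature for a linear combination:
  (δx_1)² = 11.6;  (δx_2)² = 0.846
δΔx = √(12.4) = 3.52 cm
Δx = 97.9 cm, so δΔx/Δx = 3.52/97.9 = 0.0360.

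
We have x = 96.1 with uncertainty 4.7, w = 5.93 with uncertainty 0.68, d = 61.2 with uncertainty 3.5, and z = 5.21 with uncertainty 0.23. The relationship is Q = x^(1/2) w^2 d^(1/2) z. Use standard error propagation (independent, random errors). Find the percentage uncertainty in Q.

23.7%

Q is a product of powers, so relative uncertainties combine in quadrature:
  (½·δx/x)² = (0.5×0.0489)² = 0.000598;  (2·δw/w)² = (2×0.115)² = 0.0526;  (½·δd/d)² = (0.5×0.0572)² = 0.000818;  (1·δz/z)² = (1×0.0441)² = 0.00195
δQ/Q = √(0.0560) = 0.237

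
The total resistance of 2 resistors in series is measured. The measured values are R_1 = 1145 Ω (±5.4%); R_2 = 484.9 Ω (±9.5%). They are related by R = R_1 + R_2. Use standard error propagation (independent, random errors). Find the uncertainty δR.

For a sum/difference, combine absolute errors in quadrature:
  (δR_1)² = 3820;  (δR_2)² = 2120
δR = √(5940) = 77.1 Ω

77.1 Ω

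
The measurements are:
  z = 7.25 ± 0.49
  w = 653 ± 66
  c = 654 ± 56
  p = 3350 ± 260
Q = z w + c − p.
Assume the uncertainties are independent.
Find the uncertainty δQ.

Let h = z·w = 4730. δh/h = √((1·δz/z)² + (1·δw/w)²) = √(0.00457 + 0.0102) = 0.122, so δh = 576.
Q = h + c − p: δQ = √(δh² + δc² + δp²) = √(3.31e+05 + 3140 + 67600) = 634

634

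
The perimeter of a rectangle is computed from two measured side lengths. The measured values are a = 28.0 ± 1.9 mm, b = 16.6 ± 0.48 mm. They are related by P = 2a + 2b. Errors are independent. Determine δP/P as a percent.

Each term contributes (cᵢ δxᵢ)² to (δP)²:
  (2·δa)² = 14.4;  (2·δb)² = 0.922
δP = √(15.4) = 3.92 mm
P = 89.2 mm, so δP/P = 3.92/89.2 = 0.0439.

4.39%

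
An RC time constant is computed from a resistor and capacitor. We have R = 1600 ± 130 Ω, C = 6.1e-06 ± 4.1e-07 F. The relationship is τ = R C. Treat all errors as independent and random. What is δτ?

0.00103 s

Relative error in a monomial: (δτ/τ)² = Σ (nᵢ · δxᵢ/xᵢ)².
  (1·δR/R)² = (1×0.0813)² = 0.00660;  (1·δC/C)² = (1×0.0672)² = 0.00452
δτ/τ = √(0.0111) = 0.105
τ = 0.00976 s, so δτ = 0.105 × 0.00976 = 0.00103 s.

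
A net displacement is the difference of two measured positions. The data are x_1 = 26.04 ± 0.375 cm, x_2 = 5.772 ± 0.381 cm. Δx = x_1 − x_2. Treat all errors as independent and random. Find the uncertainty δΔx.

0.535 cm

Δx is a linear combination, so absolute uncertainties add in quadrature:
  (δx_1)² = 0.141;  (δx_2)² = 0.145
δΔx = √(0.286) = 0.535 cm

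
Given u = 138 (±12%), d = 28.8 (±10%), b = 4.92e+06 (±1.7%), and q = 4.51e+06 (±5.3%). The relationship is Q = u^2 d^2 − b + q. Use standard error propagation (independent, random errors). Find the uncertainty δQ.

Let p = u^2·d^2 = 1.58e+07. δp/p = √((2·δu/u)² + (2·δd/d)²) = √(0.0576 + 0.0400) = 0.312, so δp = 4.93e+06.
Q = p − b + q: δQ = √(δp² + δb² + δq²) = √(2.44e+13 + 7e+09 + 5.71e+10) = 4.94e+06

4.94e+06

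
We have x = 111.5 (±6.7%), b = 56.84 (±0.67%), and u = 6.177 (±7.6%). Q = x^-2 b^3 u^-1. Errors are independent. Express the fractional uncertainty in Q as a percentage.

For a monomial Q ∝ x^-2, b^3, u^-1, fractional errors add in quadrature:
  (-2·δx/x)² = (-2×0.0670)² = 0.0180;  (3·δb/b)² = (3×0.00670)² = 0.000404;  (-1·δu/u)² = (-1×0.0760)² = 0.00578
δQ/Q = √(0.0241) = 0.155

15.5%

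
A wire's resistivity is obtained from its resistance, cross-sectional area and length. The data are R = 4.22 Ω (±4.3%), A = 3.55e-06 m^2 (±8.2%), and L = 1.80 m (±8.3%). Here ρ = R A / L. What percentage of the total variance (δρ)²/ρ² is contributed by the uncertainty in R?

(δρ/ρ)² = (1·δR/R)² + (1·δA/A)² + (-1·δL/L)²
  R term: (1×0.0430)² = 0.00185
  A term: (1×0.0820)² = 0.00672
  L term: (-1×0.0830)² = 0.00689
Total = 0.0155. Share from R = 0.00185/0.0155 = 0.120.

12.0%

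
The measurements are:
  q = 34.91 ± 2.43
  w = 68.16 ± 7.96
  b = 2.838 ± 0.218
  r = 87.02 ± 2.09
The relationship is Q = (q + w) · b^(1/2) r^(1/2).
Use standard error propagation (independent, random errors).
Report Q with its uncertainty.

1620 ± 146

Let u = q + w = 103.1. δu = √(δq² + δw²) = √(5.90 + 63.4) = 8.32, so δu/u = 0.0807.
Q is then a monomial in u, b, r:
δQ/Q = √((δu/u)² + (½·δb/b)² + (½·δr/r)²) = √(0.00652 + 0.00148 + 0.000144) = 0.0902
Q = 1620, so δQ = 0.0902 × 1620 = 146.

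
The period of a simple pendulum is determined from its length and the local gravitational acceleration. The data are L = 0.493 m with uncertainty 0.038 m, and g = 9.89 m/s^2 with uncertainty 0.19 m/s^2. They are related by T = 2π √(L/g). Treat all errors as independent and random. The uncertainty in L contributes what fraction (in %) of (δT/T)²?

(δT/T)² = (½·δL/L)² + (−½·δg/g)²
  L term: (0.5×0.0771)² = 0.00149
  g term: (-0.5×0.0192)² = 9.23e-05
Total = 0.00158. Share from L = 0.00149/0.00158 = 0.942.

94.2%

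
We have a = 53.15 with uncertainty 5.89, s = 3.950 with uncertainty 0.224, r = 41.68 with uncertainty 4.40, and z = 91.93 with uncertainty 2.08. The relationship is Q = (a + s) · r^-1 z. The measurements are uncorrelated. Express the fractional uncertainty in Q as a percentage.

14.9%

Let u = a + s = 57.10. δu = √(δa² + δs²) = √(34.7 + 0.0502) = 5.89, so δu/u = 0.103.
Q is then a monomial in u, r, z:
δQ/Q = √((δu/u)² + (-1·δr/r)² + (1·δz/z)²) = √(0.0107 + 0.0111 + 0.000512) = 0.149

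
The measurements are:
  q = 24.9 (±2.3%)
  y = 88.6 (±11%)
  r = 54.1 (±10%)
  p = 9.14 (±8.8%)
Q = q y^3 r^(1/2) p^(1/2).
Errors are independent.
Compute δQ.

1.3e+08

Q is a product of powers, so relative uncertainties combine in quadrature:
  (1·δq/q)² = (1×0.0230)² = 0.000529;  (3·δy/y)² = (3×0.110)² = 0.109;  (½·δr/r)² = (0.5×0.100)² = 0.00250;  (½·δp/p)² = (0.5×0.0880)² = 0.00194
δQ/Q = √(0.114) = 0.337
Q = 3.85e+08, so δQ = 0.337 × 3.85e+08 = 1.3e+08.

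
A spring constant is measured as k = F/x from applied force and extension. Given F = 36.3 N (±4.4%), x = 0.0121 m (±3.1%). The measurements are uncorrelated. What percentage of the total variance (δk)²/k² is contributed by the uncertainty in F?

(δk/k)² = (1·δF/F)² + (-1·δx/x)²
  F term: (1×0.0440)² = 0.00194
  x term: (-1×0.0310)² = 0.000961
Total = 0.00290. Share from F = 0.00194/0.00290 = 0.668.

66.8%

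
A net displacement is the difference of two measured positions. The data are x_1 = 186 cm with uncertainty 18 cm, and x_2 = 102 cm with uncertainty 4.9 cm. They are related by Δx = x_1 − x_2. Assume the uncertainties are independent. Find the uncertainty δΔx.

18.7 cm

Each term contributes (cᵢ δxᵢ)² to (δΔx)²:
  (δx_1)² = 324;  (δx_2)² = 24.0
δΔx = √(348) = 18.7 cm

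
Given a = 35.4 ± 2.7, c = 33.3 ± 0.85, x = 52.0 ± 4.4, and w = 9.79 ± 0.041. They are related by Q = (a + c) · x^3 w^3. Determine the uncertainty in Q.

Let u = a + c = 68.7. δu = √(δa² + δc²) = √(7.29 + 0.722) = 2.83, so δu/u = 0.0412.
Q is then a monomial in u, x, w:
δQ/Q = √((δu/u)² + (3·δx/x)² + (3·δw/w)²) = √(0.00170 + 0.0644 + 0.000158) = 0.257
Q = 9.06e+09, so δQ = 0.257 × 9.06e+09 = 2.33e+09.

2.33e+09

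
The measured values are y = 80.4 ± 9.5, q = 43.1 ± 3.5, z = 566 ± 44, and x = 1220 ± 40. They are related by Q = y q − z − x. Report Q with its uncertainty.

1680 ± 500

Let p = y·q = 3470. δp/p = √((1·δy/y)² + (1·δq/q)²) = √(0.0140 + 0.00659) = 0.143, so δp = 497.
Q = p − z − x: δQ = √(δp² + δz² + δx²) = √(2.47e+05 + 1940 + 1600) = 500
Q = 1680.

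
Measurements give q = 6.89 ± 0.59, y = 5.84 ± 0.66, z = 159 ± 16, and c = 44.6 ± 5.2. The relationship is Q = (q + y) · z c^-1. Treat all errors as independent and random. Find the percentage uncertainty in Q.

16.9%

Let u = q + y = 12.7. δu = √(δq² + δy²) = √(0.348 + 0.436) = 0.885, so δu/u = 0.0695.
Q is then a monomial in u, z, c:
δQ/Q = √((δu/u)² + (1·δz/z)² + (-1·δc/c)²) = √(0.00484 + 0.0101 + 0.0136) = 0.169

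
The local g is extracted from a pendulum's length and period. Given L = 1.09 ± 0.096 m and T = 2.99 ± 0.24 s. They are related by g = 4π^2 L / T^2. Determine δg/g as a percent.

18.3%

Each factor contributes (exponent × relative error)² to (δg/g)²:
  (1·δL/L)² = (1×0.0881)² = 0.00776;  (-2·δT/T)² = (-2×0.0803)² = 0.0258
δg/g = √(0.0335) = 0.183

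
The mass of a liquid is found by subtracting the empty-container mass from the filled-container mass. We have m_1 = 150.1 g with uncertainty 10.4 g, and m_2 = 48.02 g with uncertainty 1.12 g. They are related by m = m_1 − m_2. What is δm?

Sums and differences: (δm)² = Σ (cᵢ δxᵢ)².
  (δm_1)² = 108;  (δm_2)² = 1.25
δm = √(109) = 10.5 g

10.5 g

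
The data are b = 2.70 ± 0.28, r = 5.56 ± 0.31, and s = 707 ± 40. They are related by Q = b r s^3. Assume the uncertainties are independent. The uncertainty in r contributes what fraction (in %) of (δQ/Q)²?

7.29%

(δQ/Q)² = (1·δb/b)² + (1·δr/r)² + (3·δs/s)²
  b term: (1×0.104)² = 0.0108
  r term: (1×0.0558)² = 0.00311
  s term: (3×0.0566)² = 0.0288
Total = 0.0427. Share from r = 0.00311/0.0427 = 0.0729.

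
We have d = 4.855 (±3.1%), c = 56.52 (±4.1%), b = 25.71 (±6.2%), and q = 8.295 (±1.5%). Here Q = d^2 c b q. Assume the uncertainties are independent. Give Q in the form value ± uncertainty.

284100 ± 27800

Products/powers → add relative errors in quadrature, weighted by exponent:
  (2·δd/d)² = (2×0.0310)² = 0.00384;  (1·δc/c)² = (1×0.0410)² = 0.00168;  (1·δb/b)² = (1×0.0620)² = 0.00384;  (1·δq/q)² = (1×0.0150)² = 0.000225
δQ/Q = √(0.00959) = 0.0979
Q = 284100, so δQ = 0.0979 × 284100 = 27800.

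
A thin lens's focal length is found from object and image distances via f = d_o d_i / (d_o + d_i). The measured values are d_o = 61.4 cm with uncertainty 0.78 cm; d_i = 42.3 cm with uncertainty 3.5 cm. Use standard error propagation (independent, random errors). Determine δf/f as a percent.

∂f/∂d_o = (d_i/(d_o+d_i))² = 0.166;  ∂f/∂d_i = (d_o/(d_o+d_i))² = 0.351
δf = √((∂f/∂d_o · δd_o)² + (∂f/∂d_i · δd_i)²) = √(0.0168 + 1.51) = 1.23 cm
f = 25.0 cm, so δf/f = 1.23/25.0 = 0.0493.

4.93%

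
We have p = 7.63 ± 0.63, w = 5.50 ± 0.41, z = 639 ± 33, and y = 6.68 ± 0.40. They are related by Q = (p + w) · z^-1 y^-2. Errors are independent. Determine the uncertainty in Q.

6.56e-05

Let u = p + w = 13.1. δu = √(δp² + δw²) = √(0.397 + 0.168) = 0.752, so δu/u = 0.0572.
Q is then a monomial in u, z, y:
δQ/Q = √((δu/u)² + (-1·δz/z)² + (-2·δy/y)²) = √(0.00328 + 0.00267 + 0.0143) = 0.142
Q = 0.000460, so δQ = 0.142 × 0.000460 = 6.56e-05.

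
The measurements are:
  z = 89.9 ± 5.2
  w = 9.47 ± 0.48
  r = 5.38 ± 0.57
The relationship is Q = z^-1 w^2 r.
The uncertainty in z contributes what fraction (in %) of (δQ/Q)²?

13.5%

(δQ/Q)² = (-1·δz/z)² + (2·δw/w)² + (1·δr/r)²
  z term: (-1×0.0578)² = 0.00335
  w term: (2×0.0507)² = 0.0103
  r term: (1×0.106)² = 0.0112
Total = 0.0248. Share from z = 0.00335/0.0248 = 0.135.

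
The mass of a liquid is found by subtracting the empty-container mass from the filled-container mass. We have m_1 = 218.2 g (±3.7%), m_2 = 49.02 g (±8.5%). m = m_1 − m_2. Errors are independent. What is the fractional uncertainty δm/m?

0.0537

For a sum/difference, combine absolute errors in quadrature:
  (δm_1)² = 65.2;  (δm_2)² = 17.4
δm = √(82.5) = 9.09 g
m = 169.2 g, so δm/m = 9.09/169.2 = 0.0537.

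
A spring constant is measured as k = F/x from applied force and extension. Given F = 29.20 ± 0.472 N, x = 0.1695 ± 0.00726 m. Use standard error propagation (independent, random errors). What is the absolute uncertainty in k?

7.89 N/m

k is a product of powers, so relative uncertainties combine in quadrature:
  (1·δF/F)² = (1×0.0162)² = 0.000261;  (-1·δx/x)² = (-1×0.0428)² = 0.00183
δk/k = √(0.00210) = 0.0458
k = 172.3 N/m, so δk = 0.0458 × 172.3 = 7.89 N/m.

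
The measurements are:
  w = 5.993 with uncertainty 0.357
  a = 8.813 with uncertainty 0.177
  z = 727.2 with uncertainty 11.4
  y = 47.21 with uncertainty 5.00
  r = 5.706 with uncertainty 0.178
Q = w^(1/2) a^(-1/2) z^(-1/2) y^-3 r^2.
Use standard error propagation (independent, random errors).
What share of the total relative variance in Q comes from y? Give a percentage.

(δQ/Q)² = (½·δw/w)² + (−½·δa/a)² + (−½·δz/z)² + (-3·δy/y)² + (2·δr/r)²
  w term: (0.5×0.0596)² = 0.000887
  a term: (-0.5×0.0201)² = 0.000101
  z term: (-0.5×0.0157)² = 6.14e-05
  y term: (-3×0.106)² = 0.101
  r term: (2×0.0312)² = 0.00389
Total = 0.106. Share from y = 0.101/0.106 = 0.953.

95.3%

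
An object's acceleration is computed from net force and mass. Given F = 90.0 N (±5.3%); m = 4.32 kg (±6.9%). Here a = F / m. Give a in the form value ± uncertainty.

Products/powers → add relative errors in quadrature, weighted by exponent:
  (1·δF/F)² = (1×0.0530)² = 0.00281;  (-1·δm/m)² = (-1×0.0690)² = 0.00476
δa/a = √(0.00757) = 0.0870
a = 20.8 m/s^2, so δa = 0.0870 × 20.8 = 1.81 m/s^2.

20.8 ± 1.81 m/s^2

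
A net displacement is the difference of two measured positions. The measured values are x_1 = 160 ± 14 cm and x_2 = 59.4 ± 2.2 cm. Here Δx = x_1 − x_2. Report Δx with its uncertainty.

101 ± 14.2 cm

For a sum/difference, combine absolute errors in quadrature:
  (δx_1)² = 196;  (δx_2)² = 4.84
δΔx = √(201) = 14.2 cm
Δx = 101 cm.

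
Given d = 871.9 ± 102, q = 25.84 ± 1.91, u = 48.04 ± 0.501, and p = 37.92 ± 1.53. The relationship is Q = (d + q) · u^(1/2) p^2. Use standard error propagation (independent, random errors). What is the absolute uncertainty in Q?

Let w = d + q = 897.7. δw = √(δd² + δq²) = √(10400 + 3.65) = 102, so δw/w = 0.114.
Q is then a monomial in w, u, p:
δQ/Q = √((δw/w)² + (½·δu/u)² + (2·δp/p)²) = √(0.0129 + 2.72e-05 + 0.00651) = 0.139
Q = 8.947e+06, so δQ = 0.139 × 8.947e+06 = 1.25e+06.

1.25e+06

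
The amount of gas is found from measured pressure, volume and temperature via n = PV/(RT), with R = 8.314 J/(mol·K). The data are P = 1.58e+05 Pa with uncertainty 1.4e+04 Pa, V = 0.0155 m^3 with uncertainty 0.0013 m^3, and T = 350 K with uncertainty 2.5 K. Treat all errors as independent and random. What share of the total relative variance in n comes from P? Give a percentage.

52.6%

(δn/n)² = (1·δP/P)² + (1·δV/V)² + (-1·δT/T)²
  P term: (1×0.0886)² = 0.00785
  V term: (1×0.0839)² = 0.00703
  T term: (-1×0.00714)² = 5.1e-05
Total = 0.0149. Share from P = 0.00785/0.0149 = 0.526.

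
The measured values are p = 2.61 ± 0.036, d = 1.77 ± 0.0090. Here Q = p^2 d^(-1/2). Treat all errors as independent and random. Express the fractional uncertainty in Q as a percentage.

For a monomial Q ∝ p^2, d^(-1/2), fractional errors add in quadrature:
  (2·δp/p)² = (2×0.0138)² = 0.000761;  (−½·δd/d)² = (-0.5×0.00508)² = 6.46e-06
δQ/Q = √(0.000767) = 0.0277

2.77%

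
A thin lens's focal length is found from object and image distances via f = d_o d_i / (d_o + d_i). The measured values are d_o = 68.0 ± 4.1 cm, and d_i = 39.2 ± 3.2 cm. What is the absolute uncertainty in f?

∂f/∂d_o = (d_i/(d_o+d_i))² = 0.134;  ∂f/∂d_i = (d_o/(d_o+d_i))² = 0.402
δf = √((∂f/∂d_o · δd_o)² + (∂f/∂d_i · δd_i)²) = √(0.301 + 1.66) = 1.40 cm

1.40 cm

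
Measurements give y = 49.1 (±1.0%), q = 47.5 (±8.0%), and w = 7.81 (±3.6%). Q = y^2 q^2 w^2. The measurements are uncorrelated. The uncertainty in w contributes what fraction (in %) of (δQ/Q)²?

(δQ/Q)² = (2·δy/y)² + (2·δq/q)² + (2·δw/w)²
  y term: (2×0.0100)² = 0.000400
  q term: (2×0.0800)² = 0.0256
  w term: (2×0.0360)² = 0.00518
Total = 0.0312. Share from w = 0.00518/0.0312 = 0.166.

16.6%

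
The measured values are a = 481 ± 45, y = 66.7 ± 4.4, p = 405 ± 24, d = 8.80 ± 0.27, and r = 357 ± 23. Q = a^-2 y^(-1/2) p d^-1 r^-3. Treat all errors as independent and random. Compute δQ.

1.49e-13

Since Q is a product/quotient, work with relative uncertainties:
  (-2·δa/a)² = (-2×0.0936)² = 0.0350;  (−½·δy/y)² = (-0.5×0.0660)² = 0.00109;  (1·δp/p)² = (1×0.0593)² = 0.00351;  (-1·δd/d)² = (-1×0.0307)² = 0.000941;  (-3·δr/r)² = (-3×0.0644)² = 0.0374
δQ/Q = √(0.0779) = 0.279
Q = 5.35e-13, so δQ = 0.279 × 5.35e-13 = 1.49e-13.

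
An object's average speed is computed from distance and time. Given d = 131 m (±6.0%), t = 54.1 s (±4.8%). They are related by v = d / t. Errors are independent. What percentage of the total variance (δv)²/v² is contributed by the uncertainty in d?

(δv/v)² = (1·δd/d)² + (-1·δt/t)²
  d term: (1×0.0600)² = 0.00360
  t term: (-1×0.0480)² = 0.00230
Total = 0.00590. Share from d = 0.00360/0.00590 = 0.610.

61.0%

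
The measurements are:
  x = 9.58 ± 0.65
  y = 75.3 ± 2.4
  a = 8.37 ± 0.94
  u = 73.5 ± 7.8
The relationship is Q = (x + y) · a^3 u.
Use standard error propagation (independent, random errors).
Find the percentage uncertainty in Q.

35.4%

Let w = x + y = 84.9. δw = √(δx² + δy²) = √(0.423 + 5.76) = 2.49, so δw/w = 0.0293.
Q is then a monomial in w, a, u:
δQ/Q = √((δw/w)² + (3·δa/a)² + (1·δu/u)²) = √(0.000858 + 0.114 + 0.0113) = 0.354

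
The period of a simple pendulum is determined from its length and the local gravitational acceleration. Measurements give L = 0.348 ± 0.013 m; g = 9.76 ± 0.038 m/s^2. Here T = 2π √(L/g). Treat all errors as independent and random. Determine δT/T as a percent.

Since T is a product/quotient, work with relative uncertainties:
  (½·δL/L)² = (0.5×0.0374)² = 0.000349;  (−½·δg/g)² = (-0.5×0.00389)² = 3.79e-06
δT/T = √(0.000353) = 0.0188

1.88%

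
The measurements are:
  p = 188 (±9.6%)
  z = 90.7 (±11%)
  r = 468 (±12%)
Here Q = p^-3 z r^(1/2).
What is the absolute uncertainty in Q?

9.27e-05

Products/powers → add relative errors in quadrature, weighted by exponent:
  (-3·δp/p)² = (-3×0.0960)² = 0.0829;  (1·δz/z)² = (1×0.110)² = 0.0121;  (½·δr/r)² = (0.5×0.120)² = 0.00360
δQ/Q = √(0.0986) = 0.314
Q = 0.000295, so δQ = 0.314 × 0.000295 = 9.27e-05.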